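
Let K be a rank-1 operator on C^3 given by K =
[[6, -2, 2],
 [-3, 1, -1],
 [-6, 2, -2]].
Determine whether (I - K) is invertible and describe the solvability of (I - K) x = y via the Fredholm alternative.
(I - K) is invertible (det(I - K) = -4 ≠ 0), so for every y in C^3 the equation (I - K) x = y has a unique solution.

K has rank 1, so it is an outer product K = u v^T: every row of K is a multiple of one row vector. Reading off the entries, u = (-2, 1, 2) and v = (-3, 1, -1) (row i of K equals u_i·v^T). A rank-one matrix u v^T satisfies K u = u (v·u) and kills the (2)-dimensional subspace v^⊥, so its characteristic polynomial is lambda^2 (lambda - v·u) with v·u = tr K = 5. Hence the eigenvalues of I - K are 1 (multiplicity 2) and 1 - (5) = -4, so det(I - K) = -4. (Direct check: I - K =
[[-5, 2, -2],
 [3, 0, 1],
 [6, -2, 3]]
has determinant -4.) The finite-dimensional Fredholm alternative says: either (I - K) is invertible, or ker(I - K) ≠ {0} and then range(I - K) = ker((I - K)^*)^⊥, with dim ker(I - K) = dim ker((I - K)^*). Since det(I - K) ≠ 0, 1 is not an eigenvalue of K and ker(I - K) = {0}, so we are in the first case: for every y there is a unique x = (I - K)^(-1) y. Explicitly, by the Sherman–Morrison formula, (I - u v^T)^(-1) = I + u v^T/(1 - v·u), i.e. (I - K)^(-1) = I + K/(-4).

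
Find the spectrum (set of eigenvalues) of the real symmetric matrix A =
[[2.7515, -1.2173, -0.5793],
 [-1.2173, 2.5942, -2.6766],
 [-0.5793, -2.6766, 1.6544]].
sigma(A) ≈ {-1, 3, 5}

A is real symmetric, so its spectrum consists of real eigenvalues. Expanding the characteristic polynomial of the displayed matrix gives
  det(λ I - A) = p(λ) = λ^3 + (-7)λ^2 + (7)λ + (15).
Solving p(λ) = 0 yields eigenvalues ≈ -1, 3, 5. (A is shown rounded to 4 decimals, so these recover the underlying integer eigenvalues to within that precision.)
Verification: the trace of A = 7 equals the sum of eigenvalues 7, and det(A) ≈ -15.0003 matches the eigenvalue product -15.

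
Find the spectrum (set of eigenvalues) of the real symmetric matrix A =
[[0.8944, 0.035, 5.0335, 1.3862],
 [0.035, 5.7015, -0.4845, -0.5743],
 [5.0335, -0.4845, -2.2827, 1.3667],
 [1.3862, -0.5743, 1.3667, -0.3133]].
sigma(A) ≈ {-6, -1, 5, 6}

A is real symmetric, so its spectrum consists of real eigenvalues. Expanding the characteristic polynomial of the displayed matrix gives
  det(λ I - A) = p(λ) = λ^4 + (-4)λ^3 + (-41)λ^2 + (143.9958)λ + (179.9945).
Solving p(λ) = 0 yields eigenvalues ≈ -6, -1, 5, 6. (A is shown rounded to 4 decimals, so these recover the underlying integer eigenvalues to within that precision.)
Verification: the trace of A = 4 equals the sum of eigenvalues 4, and det(A) ≈ 179.9945 matches the eigenvalue product 180.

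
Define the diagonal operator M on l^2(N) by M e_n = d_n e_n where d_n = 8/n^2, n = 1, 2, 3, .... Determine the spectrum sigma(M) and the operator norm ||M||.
sigma(M) = {8/n^2 : n ≥ 1} ∪ {0}; ||M|| = 8

A bounded diagonal operator on l^2 with diagonal entries d_n has spectrum equal to the closure of {d_n : n ≥ 1}: every d_n is an eigenvalue (with eigenvector e_n), so {d_n} ⊂ sigma(M); the spectrum is closed, so its closure is too; and for lambda not in the closure, (M - lambda I) has bounded inverse (the diagonal entries 1/(d_n - lambda) are bounded). For our sequence d_n = 8/n^2, n = 1, 2, 3, ...:
  - {d_n} = {8/n^2 : n ≥ 1}; the only limit point is 0
  - closure = {8/n^2 : n ≥ 1} ∪ {0}
For the norm: a diagonal operator has ||M|| = sup_n |d_n|. Here d_n = 8/n^2 is positive and decreasing, so sup_n |d_n| = d_1 = 8. So ||M|| = 8.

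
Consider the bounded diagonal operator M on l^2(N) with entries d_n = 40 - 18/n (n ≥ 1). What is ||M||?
||M|| = 40

For a diagonal operator on l^2 with entries d_n, ||M|| = sup_n |d_n|. Here d_1 = 22, d_2 = 31, ..., and d_n = 40 - 18/n increases monotonically toward 40. All terms lie in [22, 40), so |d_n| = d_n and the supremum is the limit 40, which is not attained by any individual d_n. Hence ||M|| = 40.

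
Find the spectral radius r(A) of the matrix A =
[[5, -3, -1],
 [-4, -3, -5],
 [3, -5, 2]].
r(A) ≈ 7.1046

The eigenvalues of A are the roots of its characteristic polynomial. With M = A (coefficients from the trace, the sum of principal 2x2 minors, and det A):
  p(λ) = det(λ I - M) = λ^3 - 4λ^2 - 45λ + 163.
No integer candidate from the rational root theorem (±divisors of 163) is a root, so the roots are irrational. The cubic discriminant is Δ = 249385 > 0, so there are three distinct real roots. p(-7) = -61 and p(-6) = 73 have opposite signs, so a root lies in (-7, -6); Newton's method refines it to λ ≈ -6.5874. p(3) = 19 and p(4) = -17 have opposite signs, so a root lies in (3, 4); Newton's method refines it to λ ≈ 3.4828. p(7) = -5 and p(8) = 59 have opposite signs, so a root lies in (7, 8); Newton's method refines it to λ ≈ 7.1046. Check (Vieta): the three roots sum to 4, matching tr M = 4.
Thus the eigenvalues (to 4 decimals) are -6.5874 (modulus 6.5874); 3.4828 (modulus 3.4828); 7.1046 (modulus 7.1046). The spectral radius is the largest modulus: r(A) ≈ 7.1046. (Cross-check: r(A) ≤ ||A||_2 ≈ 8.3068; equality holds whenever A is normal, though it can also hold for some non-normal A.)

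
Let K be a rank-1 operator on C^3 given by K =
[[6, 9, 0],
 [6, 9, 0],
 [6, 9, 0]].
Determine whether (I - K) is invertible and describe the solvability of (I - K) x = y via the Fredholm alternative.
(I - K) is invertible (det(I - K) = -14 ≠ 0), so for every y in C^3 the equation (I - K) x = y has a unique solution.

K has rank 1, so it is an outer product K = u v^T: every row of K is a multiple of one row vector. Reading off the entries, u = (3, 3, 3) and v = (2, 3, 0) (row i of K equals u_i·v^T). A rank-one matrix u v^T satisfies K u = u (v·u) and kills the (2)-dimensional subspace v^⊥, so its characteristic polynomial is lambda^2 (lambda - v·u) with v·u = tr K = 15. Hence the eigenvalues of I - K are 1 (multiplicity 2) and 1 - (15) = -14, so det(I - K) = -14. (Direct check: I - K =
[[-5, -9, 0],
 [-6, -8, 0],
 [-6, -9, 1]]
has determinant -14.) The finite-dimensional Fredholm alternative says: either (I - K) is invertible, or ker(I - K) ≠ {0} and then range(I - K) = ker((I - K)^*)^⊥, with dim ker(I - K) = dim ker((I - K)^*). Since det(I - K) ≠ 0, 1 is not an eigenvalue of K and ker(I - K) = {0}, so we are in the first case: for every y there is a unique x = (I - K)^(-1) y. Explicitly, by the Sherman–Morrison formula, (I - u v^T)^(-1) = I + u v^T/(1 - v·u), i.e. (I - K)^(-1) = I + K/(-14).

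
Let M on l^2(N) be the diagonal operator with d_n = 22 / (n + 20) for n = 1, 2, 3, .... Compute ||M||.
||M|| = 22/21 (attained at n = 1)

For M diagonal, ||M|| = sup_n |d_n| = sup_n 22/(n + 20). This is positive and strictly decreasing in n, so the supremum is attained at n = 1: d_1 = 22/(1 + 20) = 22/21. Hence ||M|| = 22/21.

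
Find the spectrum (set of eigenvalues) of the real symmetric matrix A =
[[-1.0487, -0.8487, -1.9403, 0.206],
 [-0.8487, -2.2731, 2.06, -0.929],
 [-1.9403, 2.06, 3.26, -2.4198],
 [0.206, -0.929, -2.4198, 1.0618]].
sigma(A) ≈ {-3, -2, 0, 6}

A is real symmetric, so its spectrum consists of real eigenvalues. Expanding the characteristic polynomial of the displayed matrix gives
  det(λ I - A) = p(λ) = λ^4 + (-1)λ^3 + (-24)λ^2 + (-36.0015)λ + (0).
Solving p(λ) = 0 yields eigenvalues ≈ -3, -2, 0, 6. (A is shown rounded to 4 decimals, so these recover the underlying integer eigenvalues to within that precision.)
Verification: the trace of A = 1 equals the sum of eigenvalues 1, and det(A) ≈ 0.0001 matches the eigenvalue product 0.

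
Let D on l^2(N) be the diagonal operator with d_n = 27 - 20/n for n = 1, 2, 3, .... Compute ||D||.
||D|| = 27

For a diagonal operator on l^2 with entries d_n, ||D|| = sup_n |d_n|. Here d_1 = 7, d_2 = 17, ..., and d_n = 27 - 20/n increases monotonically toward 27. All terms lie in [7, 27), so |d_n| = d_n and the supremum is the limit 27, which is not attained by any individual d_n. Hence ||D|| = 27.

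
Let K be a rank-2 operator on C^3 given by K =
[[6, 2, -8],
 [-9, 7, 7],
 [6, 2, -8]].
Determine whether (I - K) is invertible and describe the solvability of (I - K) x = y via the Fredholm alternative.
(I - K) is invertible (det(I - K) = -14 ≠ 0), so for every y in C^3 the equation (I - K) x = y has a unique solution.

K has rank 2 and factors as K = U V^T = u1 v1^T + u2 v2^T with u1 = (-2, -2, -2), v1 = (0, -2, 1), u2 = (2, -3, 2), v2 = (3, -1, -3) (multiplying out reproduces the displayed K). The nonzero eigenvalues of U V^T coincide with those of the 2 x 2 matrix G = V^T U = [[v1·u1, v1·u2], [v2·u1, v2·u2]] = [[2, 8], [2, 3]], and by the Sylvester determinant identity det(I_3 - U V^T) = det(I_2 - V^T U) = det([[-1, -8], [-2, -2]]) = (-1)(-2) - (-8)(-2) = -14. (Direct check: I - K =
[[-5, -2, 8],
 [9, -6, -7],
 [-6, -2, 9]]
has determinant -14.) The finite-dimensional Fredholm alternative says: either (I - K) is invertible, or ker(I - K) ≠ {0} and then range(I - K) = ker((I - K)^*)^⊥, with dim ker(I - K) = dim ker((I - K)^*). Since det(I - K) ≠ 0, 1 is not an eigenvalue of K and ker(I - K) = {0}, so we are in the first case: for every y there is a unique x = (I - K)^(-1) y. (Explicitly, by the Woodbury identity, (I - U V^T)^(-1) = I + U (I_2 - G)^(-1) V^T.)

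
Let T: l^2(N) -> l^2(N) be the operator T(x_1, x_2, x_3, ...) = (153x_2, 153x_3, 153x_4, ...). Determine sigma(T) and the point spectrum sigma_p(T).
sigma(T) = closed disk {z in C : |z| ≤ 153}; sigma_p(T) = open disk {z in C : |z| < 153}

Note T = 153·V where V is the unit left shift (V x)_k = x_{k+1}; so sigma(T) = 153·sigma(V) and ||T|| = 153||V||. ||T x||^2 = 23409sum_{k≥2} |x_k|^2 ≤ 23409||x||^2, with equality on {x : x_1 = 0}, so ||T|| = 153. For any lambda with |lambda| < 153, set r = lambda/153 (|r| < 1); the vector x = (1, r, r^2, ...) is in l^2 and satisfies T x = 153(r, r^2, ...) = lambda x, so lambda is an eigenvalue. On the boundary |lambda| = 153 the geometric series diverges, so no l^2 eigenvector exists, but these lambda lie in the approximate point spectrum. Hence sigma(T) is the closed disk of radius 153 and sigma_p(T) is the open disk.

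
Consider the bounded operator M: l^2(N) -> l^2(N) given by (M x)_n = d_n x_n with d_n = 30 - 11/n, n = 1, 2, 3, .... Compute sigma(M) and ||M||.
sigma(M) = {30 - 11/n : n ≥ 1} ∪ {30}; ||M|| = 30

A bounded diagonal operator on l^2 with diagonal entries d_n has spectrum equal to the closure of {d_n : n ≥ 1}: every d_n is an eigenvalue (with eigenvector e_n), so {d_n} ⊂ sigma(M); the spectrum is closed, so its closure is too; and for lambda not in the closure, (M - lambda I) has bounded inverse (the diagonal entries 1/(d_n - lambda) are bounded). For our sequence d_n = 30 - 11/n, n = 1, 2, 3, ...:
  - {d_n} = {30 - 11/n : n ≥ 1}; the only limit point is 30
  - closure = {30 - 11/n : n ≥ 1} ∪ {30}
For the norm: a diagonal operator has ||M|| = sup_n |d_n|. Here d_n = 30 - 11/n increases monotonically from d_1 = 19 toward 30, with all terms in [19, 30); so sup_n |d_n| = 30 (the supremum is the limit, not attained). So ||M|| = 30.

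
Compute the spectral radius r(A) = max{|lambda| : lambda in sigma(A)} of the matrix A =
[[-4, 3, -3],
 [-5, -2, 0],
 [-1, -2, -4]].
r(A) ≈ 5.8709

The eigenvalues of A are the roots of its characteristic polynomial. With M = A (coefficients from the trace, the sum of principal 2x2 minors, and det A):
  p(λ) = det(λ I - M) = λ^3 + 10λ^2 + 44λ + 116.
No integer candidate from the rational root theorem (±divisors of 116) is a root, so the roots are irrational. The cubic discriminant is Δ = -55728 < 0, so there is one real root and a complex-conjugate pair. p(-6) = -4 and p(-5) = 21 have opposite signs, so a root lies in (-6, -5); Newton's method refines it to λ ≈ -5.8709. Dividing out (λ - (-5.8709)) leaves approximately λ^2 + 4.1291λ + 19.7585. For λ^2 + 4.1291λ + 19.7585 the discriminant is -61.9844. It is negative, so the remaining roots are the complex-conjugate pair λ ≈ -2.0645 ± 3.9365i. Their product equals the constant term, so |λ|^2 ≈ 19.7585 and |λ| ≈ 4.445.
Thus the eigenvalues (to 4 decimals) are -5.8709 (modulus 5.8709); -2.0645 ± 3.9365i (modulus 4.445). The spectral radius is the largest modulus: r(A) ≈ 5.8709. (Cross-check: r(A) ≤ ||A||_2 ≈ 7.1851; equality holds whenever A is normal, though it can also hold for some non-normal A.)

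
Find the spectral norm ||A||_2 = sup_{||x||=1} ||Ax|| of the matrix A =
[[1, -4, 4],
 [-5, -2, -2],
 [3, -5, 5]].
||A||_2 ≈ 9.7264 (= sqrt(largest eigenvalue of A^T A))

||A||_2 = sigma_max(A) = sqrt(lambda_max(A^T A)). Form the symmetric matrix M = A^T A =
[[35, -9, 29],
 [-9, 45, -37],
 [29, -37, 45]].
Its characteristic polynomial (trace, sum of principal 2x2 minors, determinant of M give the coefficients) is
  p(λ) = det(λ I - M) = λ^3 - 125λ^2 + 2884λ - 784.
No integer candidate from the rational root theorem (±divisors of 784) is a root, so the roots are irrational. The cubic discriminant is Δ = 32955857872 > 0, so there are three distinct real roots. p(0) = -784 and p(1) = 1976 have opposite signs, so a root lies in (0, 1); Newton's method refines it to λ ≈ 0.2751. p(30) = 236 and p(31) = -1714 have opposite signs, so a root lies in (30, 31); Newton's method refines it to λ ≈ 30.1229. p(94) = -3604 and p(95) = 2446 have opposite signs, so a root lies in (94, 95); Newton's method refines it to λ ≈ 94.602. Check (Vieta): the three roots sum to 125, matching tr M = 125.
So the eigenvalues of A^T A are ≈ 0.2751, 30.1229, 94.602 (all ≥ 0, as they must be for A^T A). The largest is λ_max ≈ 94.602, hence ||A||_2 = sqrt(λ_max) ≈ 9.7264.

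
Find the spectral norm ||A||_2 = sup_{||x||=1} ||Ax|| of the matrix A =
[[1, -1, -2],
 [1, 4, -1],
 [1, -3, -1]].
||A||_2 ≈ 5.1041 (= sqrt(largest eigenvalue of A^T A))

||A||_2 = sigma_max(A) = sqrt(lambda_max(A^T A)). Form the symmetric matrix M = A^T A =
[[3, 0, -4],
 [0, 26, 1],
 [-4, 1, 6]].
Its characteristic polynomial (trace, sum of principal 2x2 minors, determinant of M give the coefficients) is
  p(λ) = det(λ I - M) = λ^3 - 35λ^2 + 235λ - 49.
No integer candidate from the rational root theorem (±divisors of 49) is a root, so the roots are irrational. The cubic discriminant is Δ = 14525248 > 0, so there are three distinct real roots. p(0) = -49 and p(1) = 152 have opposite signs, so a root lies in (0, 1); Newton's method refines it to λ ≈ 0.2154. p(8) = 103 and p(9) = -40 have opposite signs, so a root lies in (8, 9); Newton's method refines it to λ ≈ 8.733. p(26) = -23 and p(27) = 464 have opposite signs, so a root lies in (26, 27); Newton's method refines it to λ ≈ 26.0517. Check (Vieta): the three roots sum to 35, matching tr M = 35.
So the eigenvalues of A^T A are ≈ 0.2154, 8.733, 26.0517 (all ≥ 0, as they must be for A^T A). The largest is λ_max ≈ 26.0517, hence ||A||_2 = sqrt(λ_max) ≈ 5.1041.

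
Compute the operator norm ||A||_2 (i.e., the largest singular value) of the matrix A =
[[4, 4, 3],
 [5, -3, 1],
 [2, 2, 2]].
||A||_2 ≈ 7.7011 (= sqrt(largest eigenvalue of A^T A))

||A||_2 = sigma_max(A) = sqrt(lambda_max(A^T A)). Form the symmetric matrix M = A^T A =
[[45, 5, 21],
 [5, 29, 13],
 [21, 13, 14]].
Its characteristic polynomial (trace, sum of principal 2x2 minors, determinant of M give the coefficients) is
  p(λ) = det(λ I - M) = λ^3 - 88λ^2 + 1706λ - 256.
No integer candidate from the rational root theorem (±divisors of 256) is a root, so the roots are irrational. The cubic discriminant is Δ = 2669794144 > 0, so there are three distinct real roots. p(0) = -256 and p(1) = 1363 have opposite signs, so a root lies in (0, 1); Newton's method refines it to λ ≈ 0.1512. p(28) = 472 and p(29) = -401 have opposite signs, so a root lies in (28, 29); Newton's method refines it to λ ≈ 28.5414. p(59) = -551 and p(60) = 1304 have opposite signs, so a root lies in (59, 60); Newton's method refines it to λ ≈ 59.3074. Check (Vieta): the three roots sum to 88, matching tr M = 88.
So the eigenvalues of A^T A are ≈ 0.1512, 28.5414, 59.3074 (all ≥ 0, as they must be for A^T A). The largest is λ_max ≈ 59.3074, hence ||A||_2 = sqrt(λ_max) ≈ 7.7011.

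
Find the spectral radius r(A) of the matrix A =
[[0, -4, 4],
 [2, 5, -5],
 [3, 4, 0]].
r(A) ≈ 3.1888

The eigenvalues of A are the roots of its characteristic polynomial. With M = A (coefficients from the trace, the sum of principal 2x2 minors, and det A):
  p(λ) = det(λ I - M) = λ^3 - 5λ^2 + 16λ - 32.
No integer candidate from the rational root theorem (±divisors of 32) is a root, so the roots are irrational. The cubic discriminant is Δ = -7552 < 0, so there is one real root and a complex-conjugate pair. p(3) = -2 and p(4) = 16 have opposite signs, so a root lies in (3, 4); Newton's method refines it to λ ≈ 3.147. Dividing out (λ - (3.147)) leaves approximately λ^2 - 1.853λ + 10.1686. For λ^2 - 1.853λ + 10.1686 the discriminant is -37.2404. It is negative, so the remaining roots are the complex-conjugate pair λ ≈ 0.9265 ± 3.0512i. Their product equals the constant term, so |λ|^2 ≈ 10.1686 and |λ| ≈ 3.1888.
Thus the eigenvalues (to 4 decimals) are 3.147 (modulus 3.147); 0.9265 ± 3.0512i (modulus 3.1888). The spectral radius is the largest modulus: r(A) ≈ 3.1888. (Cross-check: r(A) ≤ ||A||_2 ≈ 9.8626; equality holds whenever A is normal, though it can also hold for some non-normal A.)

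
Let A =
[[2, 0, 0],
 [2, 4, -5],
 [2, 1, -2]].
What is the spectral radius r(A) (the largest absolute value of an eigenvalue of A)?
r(A) = 3

The eigenvalues of A are the roots of its characteristic polynomial. With M = A (coefficients from the trace, the sum of principal 2x2 minors, and det A):
  p(λ) = det(λ I - M) = λ^3 - 4λ^2 + λ + 6.
By the rational root theorem any rational root is an integer divisor of 6. Testing λ = 3: p(3) = 27 - 36 + 3 + 6 = 0, so λ = 3 is a root. Dividing out (λ - 3) leaves p(λ) = (λ - 3)(λ^2 - λ - 2). For λ^2 - λ - 2 the discriminant is 9. It is a perfect square (3^2), so the roots are rational: λ = (1 ± 3)/2 = 2, -1.
Thus the eigenvalues (to 4 decimals) are 2 (modulus 2); -1 (modulus 1); 3 (modulus 3). The spectral radius is the largest modulus: r(A) = 3. (Cross-check: r(A) ≤ ||A||_2 ≈ 7.2811; equality holds whenever A is normal, though it can also hold for some non-normal A.)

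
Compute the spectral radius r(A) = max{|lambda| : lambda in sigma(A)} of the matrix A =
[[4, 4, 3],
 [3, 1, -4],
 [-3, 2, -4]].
r(A) ≈ 6.2784

The eigenvalues of A are the roots of its characteristic polynomial. With M = A (coefficients from the trace, the sum of principal 2x2 minors, and det A):
  p(λ) = det(λ I - M) = λ^3 - λ^2 - 11λ - 139.
No integer candidate from the rational root theorem (±divisors of 139) is a root, so the roots are irrational. The cubic discriminant is Δ = -544300 < 0, so there is one real root and a complex-conjugate pair. p(6) = -25 and p(7) = 78 have opposite signs, so a root lies in (6, 7); Newton's method refines it to λ ≈ 6.2784. Dividing out (λ - (6.2784)) leaves approximately λ^2 + 5.2784λ + 22.1395. For λ^2 + 5.2784λ + 22.1395 the discriminant is -60.6969. It is negative, so the remaining roots are the complex-conjugate pair λ ≈ -2.6392 ± 3.8954i. Their product equals the constant term, so |λ|^2 ≈ 22.1395 and |λ| ≈ 4.7053.
Thus the eigenvalues (to 4 decimals) are 6.2784 (modulus 6.2784); -2.6392 ± 3.8954i (modulus 4.7053). The spectral radius is the largest modulus: r(A) ≈ 6.2784. (Cross-check: r(A) ≤ ||A||_2 ≈ 7.2272; equality holds whenever A is normal, though it can also hold for some non-normal A.)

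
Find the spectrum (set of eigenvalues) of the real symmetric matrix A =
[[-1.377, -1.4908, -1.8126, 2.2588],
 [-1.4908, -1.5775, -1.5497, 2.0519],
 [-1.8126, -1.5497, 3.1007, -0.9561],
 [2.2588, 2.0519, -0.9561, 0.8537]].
sigma(A) ≈ {-5, 0, 1, 5}

A is real symmetric, so its spectrum consists of real eigenvalues. Expanding the characteristic polynomial of the displayed matrix gives
  det(λ I - A) = p(λ) = λ^4 + (-1)λ^3 + (-25)λ^2 + (24.9978)λ + (0).
Solving p(λ) = 0 yields eigenvalues ≈ -5, 0, 1, 5. (A is shown rounded to 4 decimals, so these recover the underlying integer eigenvalues to within that precision.)
Verification: the trace of A = 1 equals the sum of eigenvalues 1, and det(A) ≈ 0.0006 matches the eigenvalue product 0.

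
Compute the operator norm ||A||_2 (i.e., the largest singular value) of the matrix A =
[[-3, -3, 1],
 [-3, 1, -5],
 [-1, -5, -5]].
||A||_2 ≈ 8.3577 (= sqrt(largest eigenvalue of A^T A))

||A||_2 = sigma_max(A) = sqrt(lambda_max(A^T A)). Form the symmetric matrix M = A^T A =
[[19, 11, 17],
 [11, 35, 17],
 [17, 17, 51]].
Its characteristic polynomial (trace, sum of principal 2x2 minors, determinant of M give the coefficients) is
  p(λ) = det(λ I - M) = λ^3 - 105λ^2 + 2720λ - 18496.
No integer candidate from the rational root theorem (±divisors of 18496) is a root, so the roots are irrational. The cubic discriminant is Δ = 1274522368 > 0, so there are three distinct real roots. p(10) = -796 and p(11) = 50 have opposite signs, so a root lies in (10, 11); Newton's method refines it to λ ≈ 10.9357. p(24) = 128 and p(25) = -496 have opposite signs, so a root lies in (24, 25); Newton's method refines it to λ ≈ 24.2137. p(69) = -2212 and p(70) = 404 have opposite signs, so a root lies in (69, 70); Newton's method refines it to λ ≈ 69.8506. Check (Vieta): the three roots sum to 105, matching tr M = 105.
So the eigenvalues of A^T A are ≈ 10.9357, 24.2137, 69.8506 (all ≥ 0, as they must be for A^T A). The largest is λ_max ≈ 69.8506, hence ||A||_2 = sqrt(λ_max) ≈ 8.3577.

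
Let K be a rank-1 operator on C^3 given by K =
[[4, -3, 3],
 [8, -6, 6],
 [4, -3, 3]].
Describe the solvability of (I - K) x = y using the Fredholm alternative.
(I - K) is singular (det(I - K) = 0, i.e. 1 ∈ sigma(K)). (I - K) x = y is solvable iff y ⊥ ker((I - K)^*) = span{(4, -3, 3)}, i.e. iff 4y_1 - 3y_2 + 3y_3 = 0. When solvable, the solutions are x = y + c·(1, 2, 1), c arbitrary (ker(I - K) = span{(1, 2, 1)}, dimension 1).

K has rank 1, so it is an outer product K = u v^T: every row of K is a multiple of one row vector. Reading off the entries, u = (1, 2, 1) and v = (4, -3, 3) (row i of K equals u_i·v^T). A rank-one matrix u v^T satisfies K u = u (v·u) and kills the (2)-dimensional subspace v^⊥, so its characteristic polynomial is lambda^2 (lambda - v·u) with v·u = tr K = 1. Hence the eigenvalues of I - K are 1 (multiplicity 2) and 1 - (1) = 0, so det(I - K) = 0. (Direct check: I - K =
[[-3, 3, -3],
 [-8, 7, -6],
 [-4, 3, -2]]
has determinant 0.) So 1 is an eigenvalue of K and (I - K) is not invertible. The finite-dimensional Fredholm alternative says: either (I - K) is invertible, or ker(I - K) ≠ {0} and then range(I - K) = ker((I - K)^*)^⊥, with dim ker(I - K) = dim ker((I - K)^*). We are in the second case, so we need both kernels. Kernel of I - K: (I - K) u = u - u (v·u) = u - u = 0, so ker(I - K) = span{u} = span{(1, 2, 1)} (it is exactly 1-dimensional because rank(I - K) = 2). Kernel of the adjoint: K is real, so (I - K)^* = I - K^T = I - v u^T, and (I - v u^T) v = v - v (u·v) = 0; hence ker((I - K)^*) = span{v} = span{(4, -3, 3)}. Therefore (I - K) x = y is solvable iff <y, v> = 0, i.e. iff 4y_1 - 3y_2 + 3y_3 = 0. When this holds, K y = u (v·y) = 0, so (I - K) y = y and x = y is a particular solution; the full solution set is the line x = y + c·u = y + c·(1, 2, 1), c ∈ C.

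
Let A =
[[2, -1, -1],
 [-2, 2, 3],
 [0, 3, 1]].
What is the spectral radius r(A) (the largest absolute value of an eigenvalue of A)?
r(A) ≈ 5.2073

The eigenvalues of A are the roots of its characteristic polynomial. With M = A (coefficients from the trace, the sum of principal 2x2 minors, and det A):
  p(λ) = det(λ I - M) = λ^3 - 5λ^2 - 3λ + 10.
No integer candidate from the rational root theorem (±divisors of 10) is a root, so the roots are irrational. The cubic discriminant is Δ = 5333 > 0, so there are three distinct real roots. p(-2) = -12 and p(-1) = 7 have opposite signs, so a root lies in (-2, -1); Newton's method refines it to λ ≈ -1.4933. p(1) = 3 and p(2) = -8 have opposite signs, so a root lies in (1, 2); Newton's method refines it to λ ≈ 1.286. p(5) = -5 and p(6) = 28 have opposite signs, so a root lies in (5, 6); Newton's method refines it to λ ≈ 5.2073. Check (Vieta): the three roots sum to 5, matching tr M = 5.
Thus the eigenvalues (to 4 decimals) are -1.4933 (modulus 1.4933); 1.286 (modulus 1.286); 5.2073 (modulus 5.2073). The spectral radius is the largest modulus: r(A) ≈ 5.2073. (Cross-check: r(A) ≤ ||A||_2 ≈ 5.2479; equality holds whenever A is normal, though it can also hold for some non-normal A.)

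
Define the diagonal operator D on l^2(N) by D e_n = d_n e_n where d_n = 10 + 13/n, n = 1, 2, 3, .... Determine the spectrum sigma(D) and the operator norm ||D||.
sigma(D) = {10 + 13/n : n ≥ 1} ∪ {10}; ||D|| = 23

A bounded diagonal operator on l^2 with diagonal entries d_n has spectrum equal to the closure of {d_n : n ≥ 1}: every d_n is an eigenvalue (with eigenvector e_n), so {d_n} ⊂ sigma(D); the spectrum is closed, so its closure is too; and for lambda not in the closure, (D - lambda I) has bounded inverse (the diagonal entries 1/(d_n - lambda) are bounded). For our sequence d_n = 10 + 13/n, n = 1, 2, 3, ...:
  - {d_n} = {10 + 13/n : n ≥ 1}; the only limit point is 10
  - closure = {10 + 13/n : n ≥ 1} ∪ {10}
For the norm: a diagonal operator has ||D|| = sup_n |d_n|. Here d_n = 10 + 13/n is positive and decreasing, so sup_n |d_n| = d_1 = 10 + 13 = 23. So ||D|| = 23.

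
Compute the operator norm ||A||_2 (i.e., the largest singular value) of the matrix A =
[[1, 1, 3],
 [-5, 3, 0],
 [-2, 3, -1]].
||A||_2 ≈ 6.7593 (= sqrt(largest eigenvalue of A^T A))

||A||_2 = sigma_max(A) = sqrt(lambda_max(A^T A)). Form the symmetric matrix M = A^T A =
[[30, -20, 5],
 [-20, 19, 0],
 [5, 0, 10]].
Its characteristic polynomial (trace, sum of principal 2x2 minors, determinant of M give the coefficients) is
  p(λ) = det(λ I - M) = λ^3 - 59λ^2 + 635λ - 1225.
No integer candidate from the rational root theorem (±divisors of 1225) is a root, so the roots are irrational. The cubic discriminant is Δ = 158664000 > 0, so there are three distinct real roots. p(2) = -183 and p(3) = 176 have opposite signs, so a root lies in (2, 3); Newton's method refines it to λ ≈ 2.474. p(10) = 225 and p(11) = -48 have opposite signs, so a root lies in (10, 11); Newton's method refines it to λ ≈ 10.8377. p(45) = -1000 and p(46) = 477 have opposite signs, so a root lies in (45, 46); Newton's method refines it to λ ≈ 45.6883. Check (Vieta): the three roots sum to 59, matching tr M = 59.
So the eigenvalues of A^T A are ≈ 2.474, 10.8377, 45.6883 (all ≥ 0, as they must be for A^T A). The largest is λ_max ≈ 45.6883, hence ||A||_2 = sqrt(λ_max) ≈ 6.7593.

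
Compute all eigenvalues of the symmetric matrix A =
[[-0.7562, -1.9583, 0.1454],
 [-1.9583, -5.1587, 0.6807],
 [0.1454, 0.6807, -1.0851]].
sigma(A) ≈ {-6, -1, 0}

A is real symmetric, so its spectrum consists of real eigenvalues. Expanding the characteristic polynomial of the displayed matrix gives
  det(λ I - A) = p(λ) = λ^3 + (7)λ^2 + (6)λ + (0).
Solving p(λ) = 0 yields eigenvalues ≈ -6, -1, 0. (A is shown rounded to 4 decimals, so these recover the underlying integer eigenvalues to within that precision.)
Verification: the trace of A = -7 equals the sum of eigenvalues -7, and det(A) ≈ 0.0001 matches the eigenvalue product 0.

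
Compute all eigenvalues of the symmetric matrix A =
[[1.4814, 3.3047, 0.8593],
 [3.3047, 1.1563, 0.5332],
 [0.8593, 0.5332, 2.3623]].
sigma(A) ≈ {-2, 2, 5}

A is real symmetric, so its spectrum consists of real eigenvalues. Expanding the characteristic polynomial of the displayed matrix gives
  det(λ I - A) = p(λ) = λ^3 + (-5)λ^2 + (-4)λ + (19.999).
Solving p(λ) = 0 yields eigenvalues ≈ -2, 2, 5. (A is shown rounded to 4 decimals, so these recover the underlying integer eigenvalues to within that precision.)
Verification: the trace of A = 5 equals the sum of eigenvalues 5, and det(A) ≈ -19.9990 matches the eigenvalue product -20.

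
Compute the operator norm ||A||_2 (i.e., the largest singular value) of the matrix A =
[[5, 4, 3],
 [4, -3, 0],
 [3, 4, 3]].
||A||_2 ≈ 9.1351 (= sqrt(largest eigenvalue of A^T A))

||A||_2 = sigma_max(A) = sqrt(lambda_max(A^T A)). Form the symmetric matrix M = A^T A =
[[50, 20, 24],
 [20, 41, 24],
 [24, 24, 18]].
Its characteristic polynomial (trace, sum of principal 2x2 minors, determinant of M give the coefficients) is
  p(λ) = det(λ I - M) = λ^3 - 109λ^2 + 2136λ - 324.
No integer candidate from the rational root theorem (±divisors of 324) is a root, so the roots are irrational. The cubic discriminant is Δ = 14901686784 > 0, so there are three distinct real roots. p(0) = -324 and p(1) = 1704 have opposite signs, so a root lies in (0, 1); Newton's method refines it to λ ≈ 0.1529. p(25) = 576 and p(26) = -896 have opposite signs, so a root lies in (25, 26); Newton's method refines it to λ ≈ 25.3966. p(83) = -2150 and p(84) = 2700 have opposite signs, so a root lies in (83, 84); Newton's method refines it to λ ≈ 83.4505. Check (Vieta): the three roots sum to 109, matching tr M = 109.
So the eigenvalues of A^T A are ≈ 0.1529, 25.3966, 83.4505 (all ≥ 0, as they must be for A^T A). The largest is λ_max ≈ 83.4505, hence ||A||_2 = sqrt(λ_max) ≈ 9.1351.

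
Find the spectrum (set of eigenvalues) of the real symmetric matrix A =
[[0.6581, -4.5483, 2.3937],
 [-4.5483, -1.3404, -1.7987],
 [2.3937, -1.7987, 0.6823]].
sigma(A) ≈ {-5, -1, 6}

A is real symmetric, so its spectrum consists of real eigenvalues. Expanding the characteristic polynomial of the displayed matrix gives
  det(λ I - A) = p(λ) = λ^3 + (0)λ^2 + (-31)λ + (-30).
Solving p(λ) = 0 yields eigenvalues ≈ -5, -1, 6. (A is shown rounded to 4 decimals, so these recover the underlying integer eigenvalues to within that precision.)
Verification: the trace of A = 0 equals the sum of eigenvalues 0, and det(A) ≈ 30.0003 matches the eigenvalue product 30.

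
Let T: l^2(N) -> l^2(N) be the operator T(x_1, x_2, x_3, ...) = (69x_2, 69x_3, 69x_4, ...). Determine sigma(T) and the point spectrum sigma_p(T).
sigma(T) = closed disk {z in C : |z| ≤ 69}; sigma_p(T) = open disk {z in C : |z| < 69}

Note T = 69·V where V is the unit left shift (V x)_k = x_{k+1}; so sigma(T) = 69·sigma(V) and ||T|| = 69||V||. ||T x||^2 = 4761sum_{k≥2} |x_k|^2 ≤ 4761||x||^2, with equality on {x : x_1 = 0}, so ||T|| = 69. For any lambda with |lambda| < 69, set r = lambda/69 (|r| < 1); the vector x = (1, r, r^2, ...) is in l^2 and satisfies T x = 69(r, r^2, ...) = lambda x, so lambda is an eigenvalue. On the boundary |lambda| = 69 the geometric series diverges, so no l^2 eigenvector exists, but these lambda lie in the approximate point spectrum. Hence sigma(T) is the closed disk of radius 69 and sigma_p(T) is the open disk.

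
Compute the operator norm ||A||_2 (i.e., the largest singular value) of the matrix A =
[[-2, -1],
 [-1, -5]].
||A||_2 = sqrt((31 + sqrt(637))/2) ≈ 5.3028 (= sqrt(largest eigenvalue of A^T A))

||A||_2 = sigma_max(A) = sqrt(lambda_max(A^T A)). Form the symmetric matrix M = A^T A =
[[5, 7],
 [7, 26]].
Its characteristic polynomial (trace, determinant of M give the coefficients) is
  p(λ) = det(λ I - M) = λ^2 - 31λ + 81.
For λ^2 - 31λ + 81 the discriminant is 637. It is nonnegative but not a perfect square, so the roots are real and irrational: λ = (31 ± sqrt(637))/2 ≈ 28.1194, 2.8806.
So the eigenvalues of A^T A are ≈ 2.8806, 28.1194 (all ≥ 0, as they must be for A^T A). The largest is λ_max = (31 + sqrt(637))/2 ≈ 28.1194, hence ||A||_2 = sqrt(λ_max) = sqrt((31 + sqrt(637))/2) ≈ 5.3028.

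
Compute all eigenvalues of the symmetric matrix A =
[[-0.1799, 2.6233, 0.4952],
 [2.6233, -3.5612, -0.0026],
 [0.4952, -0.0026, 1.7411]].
sigma(A) ≈ {-5, 1, 2}

A is real symmetric, so its spectrum consists of real eigenvalues. Expanding the characteristic polynomial of the displayed matrix gives
  det(λ I - A) = p(λ) = λ^3 + (2)λ^2 + (-13)λ + (10).
Solving p(λ) = 0 yields eigenvalues ≈ -5, 1, 2. (A is shown rounded to 4 decimals, so these recover the underlying integer eigenvalues to within that precision.)
Verification: the trace of A = -2 equals the sum of eigenvalues -2, and det(A) ≈ -9.9997 matches the eigenvalue product -10.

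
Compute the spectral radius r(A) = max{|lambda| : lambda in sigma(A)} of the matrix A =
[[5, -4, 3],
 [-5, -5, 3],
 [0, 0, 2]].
r(A) = sqrt(180)/2 ≈ 6.7082

The eigenvalues of A are the roots of its characteristic polynomial. With M = A (coefficients from the trace, the sum of principal 2x2 minors, and det A):
  p(λ) = det(λ I - M) = λ^3 - 2λ^2 - 45λ + 90.
By the rational root theorem any rational root is an integer divisor of 90. Testing λ = 2: p(2) = 8 - 8 - 90 + 90 = 0, so λ = 2 is a root. Dividing out (λ - 2) leaves p(λ) = (λ - 2)(λ^2 - 45). For λ^2 - 45 the discriminant is 180. It is nonnegative but not a perfect square, so the roots are real and irrational: λ = ± sqrt(180)/2 ≈ 6.7082, -6.7082.
Thus the eigenvalues (to 4 decimals) are 6.7082 (modulus 6.7082); -6.7082 (modulus 6.7082); 2 (modulus 2). The spectral radius is the largest modulus: r(A) = sqrt(180)/2 ≈ 6.7082. (Cross-check: r(A) ≤ ||A||_2 ≈ 7.8472; equality holds whenever A is normal, though it can also hold for some non-normal A.)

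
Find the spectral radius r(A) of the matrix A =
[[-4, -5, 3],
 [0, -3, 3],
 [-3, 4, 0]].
r(A) ≈ 5.4396

The eigenvalues of A are the roots of its characteristic polynomial. With M = A (coefficients from the trace, the sum of principal 2x2 minors, and det A):
  p(λ) = det(λ I - M) = λ^3 + 7λ^2 + 9λ - 66.
No integer candidate from the rational root theorem (±divisors of 66) is a root, so the roots are irrational. The cubic discriminant is Δ = -100851 < 0, so there is one real root and a complex-conjugate pair. p(2) = -12 and p(3) = 51 have opposite signs, so a root lies in (2, 3); Newton's method refines it to λ ≈ 2.2305. Dividing out (λ - (2.2305)) leaves approximately λ^2 + 9.2305λ + 29.5892. For λ^2 + 9.2305λ + 29.5892 the discriminant is -33.1537. It is negative, so the remaining roots are the complex-conjugate pair λ ≈ -4.6153 ± 2.879i. Their product equals the constant term, so |λ|^2 ≈ 29.5892 and |λ| ≈ 5.4396.
Thus the eigenvalues (to 4 decimals) are 2.2305 (modulus 2.2305); -4.6153 ± 2.879i (modulus 5.4396). The spectral radius is the largest modulus: r(A) ≈ 5.4396. (Cross-check: r(A) ≤ ||A||_2 ≈ 8.1722; equality holds whenever A is normal, though it can also hold for some non-normal A.)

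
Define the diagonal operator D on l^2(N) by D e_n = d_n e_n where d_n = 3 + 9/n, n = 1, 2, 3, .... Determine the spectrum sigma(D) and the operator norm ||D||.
sigma(D) = {3 + 9/n : n ≥ 1} ∪ {3}; ||D|| = 12

A bounded diagonal operator on l^2 with diagonal entries d_n has spectrum equal to the closure of {d_n : n ≥ 1}: every d_n is an eigenvalue (with eigenvector e_n), so {d_n} ⊂ sigma(D); the spectrum is closed, so its closure is too; and for lambda not in the closure, (D - lambda I) has bounded inverse (the diagonal entries 1/(d_n - lambda) are bounded). For our sequence d_n = 3 + 9/n, n = 1, 2, 3, ...:
  - {d_n} = {3 + 9/n : n ≥ 1}; the only limit point is 3
  - closure = {3 + 9/n : n ≥ 1} ∪ {3}
For the norm: a diagonal operator has ||D|| = sup_n |d_n|. Here d_n = 3 + 9/n is positive and decreasing, so sup_n |d_n| = d_1 = 3 + 9 = 12. So ||D|| = 12.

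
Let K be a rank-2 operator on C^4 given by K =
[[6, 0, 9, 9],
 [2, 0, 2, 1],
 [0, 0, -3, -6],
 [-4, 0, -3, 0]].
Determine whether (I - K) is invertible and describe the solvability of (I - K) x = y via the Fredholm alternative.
(I - K) is invertible (det(I - K) = -2 ≠ 0), so for every y in C^4 the equation (I - K) x = y has a unique solution.

K has rank 2 and factors as K = U V^T = u1 v1^T + u2 v2^T with u1 = (0, 1, 3, -3), v1 = (2, 0, 2, 1), u2 = (3, 0, -3, 1), v2 = (2, 0, 3, 3) (multiplying out reproduces the displayed K). The nonzero eigenvalues of U V^T coincide with those of the 2 x 2 matrix G = V^T U = [[v1·u1, v1·u2], [v2·u1, v2·u2]] = [[3, 1], [0, 0]], and by the Sylvester determinant identity det(I_4 - U V^T) = det(I_2 - V^T U) = det([[-2, -1], [0, 1]]) = (-2)(1) - (-1)(0) = -2. (Direct check: I - K =
[[-5, 0, -9, -9],
 [-2, 1, -2, -1],
 [0, 0, 4, 6],
 [4, 0, 3, 1]]
has determinant -2.) The finite-dimensional Fredholm alternative says: either (I - K) is invertible, or ker(I - K) ≠ {0} and then range(I - K) = ker((I - K)^*)^⊥, with dim ker(I - K) = dim ker((I - K)^*). Since det(I - K) ≠ 0, 1 is not an eigenvalue of K and ker(I - K) = {0}, so we are in the first case: for every y there is a unique x = (I - K)^(-1) y. (Explicitly, by the Woodbury identity, (I - U V^T)^(-1) = I + U (I_2 - G)^(-1) V^T.)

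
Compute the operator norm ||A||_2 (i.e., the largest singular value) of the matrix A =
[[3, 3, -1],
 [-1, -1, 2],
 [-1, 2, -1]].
||A||_2 = sqrt((26 + sqrt(496))/2) ≈ 4.9128 (= sqrt(largest eigenvalue of A^T A))

||A||_2 = sigma_max(A) = sqrt(lambda_max(A^T A)). Form the symmetric matrix M = A^T A =
[[11, 8, -4],
 [8, 14, -7],
 [-4, -7, 6]].
Its characteristic polynomial (trace, sum of principal 2x2 minors, determinant of M give the coefficients) is
  p(λ) = det(λ I - M) = λ^3 - 31λ^2 + 175λ - 225.
By the rational root theorem any rational root is an integer divisor of 225. Testing λ = 5: p(5) = 125 - 775 + 875 - 225 = 0, so λ = 5 is a root. Dividing out (λ - 5) leaves p(λ) = (λ - 5)(λ^2 - 26λ + 45). For λ^2 - 26λ + 45 the discriminant is 496. It is nonnegative but not a perfect square, so the roots are real and irrational: λ = (26 ± sqrt(496))/2 ≈ 24.1355, 1.8645.
So the eigenvalues of A^T A are ≈ 1.8645, 5, 24.1355 (all ≥ 0, as they must be for A^T A). The largest is λ_max = (26 + sqrt(496))/2 ≈ 24.1355, hence ||A||_2 = sqrt(λ_max) = sqrt((26 + sqrt(496))/2) ≈ 4.9128.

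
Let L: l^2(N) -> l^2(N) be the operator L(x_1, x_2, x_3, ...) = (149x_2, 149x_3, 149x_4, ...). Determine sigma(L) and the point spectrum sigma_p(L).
sigma(L) = closed disk {z in C : |z| ≤ 149}; sigma_p(L) = open disk {z in C : |z| < 149}

Note L = 149·V where V is the unit left shift (V x)_k = x_{k+1}; so sigma(L) = 149·sigma(V) and ||L|| = 149||V||. ||L x||^2 = 22201sum_{k≥2} |x_k|^2 ≤ 22201||x||^2, with equality on {x : x_1 = 0}, so ||L|| = 149. For any lambda with |lambda| < 149, set r = lambda/149 (|r| < 1); the vector x = (1, r, r^2, ...) is in l^2 and satisfies L x = 149(r, r^2, ...) = lambda x, so lambda is an eigenvalue. On the boundary |lambda| = 149 the geometric series diverges, so no l^2 eigenvector exists, but these lambda lie in the approximate point spectrum. Hence sigma(L) is the closed disk of radius 149 and sigma_p(L) is the open disk.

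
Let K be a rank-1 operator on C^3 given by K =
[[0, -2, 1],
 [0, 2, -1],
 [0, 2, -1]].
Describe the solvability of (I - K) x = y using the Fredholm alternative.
(I - K) is singular (det(I - K) = 0, i.e. 1 ∈ sigma(K)). (I - K) x = y is solvable iff y ⊥ ker((I - K)^*) = span{(0, -2, 1)}, i.e. iff -2y_2 + y_3 = 0. When solvable, the solutions are x = y + c·(1, -1, -1), c arbitrary (ker(I - K) = span{(1, -1, -1)}, dimension 1).

K has rank 1, so it is an outer product K = u v^T: every row of K is a multiple of one row vector. Reading off the entries, u = (1, -1, -1) and v = (0, -2, 1) (row i of K equals u_i·v^T). A rank-one matrix u v^T satisfies K u = u (v·u) and kills the (2)-dimensional subspace v^⊥, so its characteristic polynomial is lambda^2 (lambda - v·u) with v·u = tr K = 1. Hence the eigenvalues of I - K are 1 (multiplicity 2) and 1 - (1) = 0, so det(I - K) = 0. (Direct check: I - K =
[[1, 2, -1],
 [0, -1, 1],
 [0, -2, 2]]
has determinant 0.) So 1 is an eigenvalue of K and (I - K) is not invertible. The finite-dimensional Fredholm alternative says: either (I - K) is invertible, or ker(I - K) ≠ {0} and then range(I - K) = ker((I - K)^*)^⊥, with dim ker(I - K) = dim ker((I - K)^*). We are in the second case, so we need both kernels. Kernel of I - K: (I - K) u = u - u (v·u) = u - u = 0, so ker(I - K) = span{u} = span{(1, -1, -1)} (it is exactly 1-dimensional because rank(I - K) = 2). Kernel of the adjoint: K is real, so (I - K)^* = I - K^T = I - v u^T, and (I - v u^T) v = v - v (u·v) = 0; hence ker((I - K)^*) = span{v} = span{(0, -2, 1)}. Therefore (I - K) x = y is solvable iff <y, v> = 0, i.e. iff -2y_2 + y_3 = 0. When this holds, K y = u (v·y) = 0, so (I - K) y = y and x = y is a particular solution; the full solution set is the line x = y + c·u = y + c·(1, -1, -1), c ∈ C.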